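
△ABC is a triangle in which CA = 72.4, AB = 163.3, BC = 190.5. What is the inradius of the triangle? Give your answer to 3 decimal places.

Semiperimeter s = (190.5 + 72.4 + 163.3)/2 = 213.1.
Heron's formula: area = √(213.1·22.6·140.7·49.8) ≈ 5809.1.
Inradius = area/s = 5809.1/213.1 ≈ 27.26.

r ≈ 27.260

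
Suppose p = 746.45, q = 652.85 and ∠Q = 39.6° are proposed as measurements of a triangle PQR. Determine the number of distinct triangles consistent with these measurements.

p·sin Q = 746.45·sin(39.6°) ≈ 475.8.
Since p sin Q < q < p (475.8 < 652.85 < 746.45), two triangles exist.

2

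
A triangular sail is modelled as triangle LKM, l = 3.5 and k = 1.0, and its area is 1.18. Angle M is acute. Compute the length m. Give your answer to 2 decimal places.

From area = ½·l·k·sin M, we get sin M = 2·area/(l·k) ≈ 0.67429.
Taking the acute solution, ∠M ≈ 42.40°.
Law of cosines then gives m ≈ 2.8427.

2.84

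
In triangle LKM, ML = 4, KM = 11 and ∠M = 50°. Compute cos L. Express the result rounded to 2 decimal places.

-0.34

By the law of cosines, LK² = KM² + ML² − 2·KM·ML·cos M = 80.435, so LK ≈ 8.9685.
Law of cosines again: cos L = (ML² + LK² − KM²)/(2·ML·LK) ≈ -0.34238, so ∠L ≈ 110.02°.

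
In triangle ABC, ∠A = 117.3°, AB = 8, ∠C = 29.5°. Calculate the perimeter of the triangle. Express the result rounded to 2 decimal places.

perimeter ≈ 31.33

The third angle is ∠B = 180° − ∠C − ∠A = 33.20°.
Law of sines: BC = AB·sin A/sin C ≈ 14.437.
Law of sines: CA = AB·sin B/sin C ≈ 8.8958.
Semiperimeter s = (14.437+8.8958+8)/2 = 15.666.
Perimeter = 14.437 + 8.8958 + 8 = 31.332.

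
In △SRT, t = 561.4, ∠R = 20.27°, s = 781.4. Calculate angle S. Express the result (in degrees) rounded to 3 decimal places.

∠S ≈ 122.371°

By the law of cosines, r² = t² + s² − 2·t·s·cos R = 1.0273e+05, so r ≈ 320.52.
Law of cosines again: cos S = (r² + t² − s²)/(2·r·t) ≈ -0.53540, so ∠S ≈ 122.37°.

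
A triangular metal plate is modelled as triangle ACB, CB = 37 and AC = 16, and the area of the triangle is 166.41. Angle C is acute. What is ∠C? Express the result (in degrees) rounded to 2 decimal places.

∠C ≈ 34.21°

From area = ½·AC·CB·sin C, we get sin C = 2·area/(AC·CB) ≈ 0.56220.
Taking the acute solution, ∠C ≈ 34.21°.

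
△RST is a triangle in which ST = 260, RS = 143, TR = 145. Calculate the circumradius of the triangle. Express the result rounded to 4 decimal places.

167.3970

By the law of cosines, cos R = (TR² + RS² − ST²) / (2·TR·RS) ≈ -0.63000, so ∠R ≈ 129.05°.
Circumradius = ST/(2 sin R) ≈ 167.4.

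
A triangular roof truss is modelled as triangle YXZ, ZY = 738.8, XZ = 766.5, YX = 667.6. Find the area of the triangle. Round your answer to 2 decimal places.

area ≈ 224981.24

Semiperimeter s = (766.5 + 738.8 + 667.6)/2 = 1086.5.
Heron's formula: area = √(1086.5·319.95·347.65·418.85) ≈ 2.2498e+05.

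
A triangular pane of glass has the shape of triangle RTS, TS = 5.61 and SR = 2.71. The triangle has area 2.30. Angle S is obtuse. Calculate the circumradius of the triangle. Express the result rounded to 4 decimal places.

From area = ½·TS·SR·sin S, we get sin S = 2·area/(TS·SR) ≈ 0.30257.
Taking the obtuse solution, ∠S ≈ 162.39°.
Law of cosines then gives RT ≈ 8.2339.
Circumradius = RT/(2 sin S) ≈ 13.607.

13.6066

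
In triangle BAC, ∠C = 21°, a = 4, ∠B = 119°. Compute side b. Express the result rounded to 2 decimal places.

5.44

The third angle is ∠A = 180° − ∠C − ∠B = 40.00°.
Law of sines: b = a·sin B/sin A ≈ 5.4427.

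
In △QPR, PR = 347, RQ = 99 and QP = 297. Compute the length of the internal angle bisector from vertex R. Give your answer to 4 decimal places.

By the law of cosines, cos R = (PR² + RQ² − QP²) / (2·PR·RQ) ≈ 0.61131, so ∠R ≈ 52.32°.
The bisector from R has length 2·PR·RQ·cos(∠R/2)/(PR+RQ) ≈ 138.27.

t_R ≈ 138.2722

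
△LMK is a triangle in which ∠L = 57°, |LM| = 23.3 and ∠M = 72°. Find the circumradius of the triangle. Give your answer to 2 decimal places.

The third angle is ∠K = 180° − ∠L − ∠M = 51.00°.
Law of sines: |MK| = |LM|·sin L/sin K ≈ 25.145.
Law of sines: |KL| = |LM|·sin M/sin K ≈ 28.514.
Circumradius = |LM|/(2 sin K) ≈ 14.991.

R ≈ 14.99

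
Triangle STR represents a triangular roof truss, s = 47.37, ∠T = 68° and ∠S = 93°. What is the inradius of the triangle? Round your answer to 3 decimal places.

6.351

The third angle is ∠R = 180° − ∠S − ∠T = 19.00°.
Law of sines: t = s·sin T/sin S ≈ 43.981.
Law of sines: r = s·sin R/sin S ≈ 15.443.
Area = ½·s·t·sin R ≈ 339.14.
Semiperimeter p = (47.37+43.981+15.443)/2 = 53.397.
Inradius = area/p = 339.14/53.397 ≈ 6.3513.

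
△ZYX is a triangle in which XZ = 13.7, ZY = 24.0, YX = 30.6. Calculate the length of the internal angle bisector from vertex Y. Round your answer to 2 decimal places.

26.23

By the law of cosines, cos Y = (ZY² + YX² − XZ²) / (2·ZY·YX) ≈ 0.90187, so ∠Y ≈ 25.59°.
The bisector from Y has length 2·ZY·YX·cos(∠Y/2)/(ZY+YX) ≈ 26.233.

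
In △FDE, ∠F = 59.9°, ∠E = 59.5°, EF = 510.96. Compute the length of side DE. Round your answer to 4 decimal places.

507.4045

The third angle is ∠D = 180° − ∠E − ∠F = 60.60°.
Law of sines: DE = EF·sin F/sin D ≈ 507.4.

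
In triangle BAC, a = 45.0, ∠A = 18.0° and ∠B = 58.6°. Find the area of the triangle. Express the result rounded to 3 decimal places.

The third angle is ∠C = 180° − ∠B − ∠A = 103.40°.
Law of sines: b = a·sin B/sin A ≈ 124.3.
Law of sines: c = a·sin C/sin A ≈ 141.66.
Area = ½·a·b·sin C ≈ 2720.5.

area ≈ 2720.538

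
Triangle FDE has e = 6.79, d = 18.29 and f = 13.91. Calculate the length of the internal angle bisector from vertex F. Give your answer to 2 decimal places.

9.27

By the law of cosines, cos F = (d² + e² − f²) / (2·d·e) ≈ 0.75345, so ∠F ≈ 0.718 rad.
The bisector from F has length 2·d·e·cos(∠F/2)/(d+e) ≈ 9.2729.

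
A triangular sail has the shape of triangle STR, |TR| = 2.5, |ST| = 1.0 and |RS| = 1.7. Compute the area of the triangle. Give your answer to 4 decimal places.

Semiperimeter s = (2.5 + 1.7 + 1)/2 = 2.6.
Heron's formula: area = √(2.6·0.1·0.9·1.6) ≈ 0.61188.

area ≈ 0.6119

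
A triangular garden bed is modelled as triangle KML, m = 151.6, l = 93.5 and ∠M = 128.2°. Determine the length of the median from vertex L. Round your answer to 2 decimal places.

m_L ≈ 110.01

Law of sines: sin L = l·sin M/m ≈ 0.48468.
Since m ≥ l, only the acute value applies: ∠L ≈ 28.99°.
Then ∠K = 180° − ∠M − ∠L ≈ 22.81°.
Law of sines gives k = m·sin K/sin M ≈ 74.782.
Median from L: ½√(2·k² + 2·m² − l²) ≈ 110.01.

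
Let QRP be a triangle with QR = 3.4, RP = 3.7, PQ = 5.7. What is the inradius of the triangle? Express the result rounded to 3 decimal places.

r ≈ 0.941

Semiperimeter s = (3.7 + 5.7 + 3.4)/2 = 6.4.
Heron's formula: area = √(6.4·2.7·0.7·3) ≈ 6.024.
Inradius = area/s = 6.024/6.4 ≈ 0.94124.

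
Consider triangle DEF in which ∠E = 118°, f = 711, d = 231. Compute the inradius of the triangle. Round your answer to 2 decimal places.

By the law of cosines, e² = f² + d² − 2·f·d·cos E = 7.1309e+05, so e ≈ 844.45.
Area = ½·f·d·sin E ≈ 72508.
Semiperimeter s = (231+844.45+711)/2 = 893.22.
Inradius = area/s = 72508/893.22 ≈ 81.176.

81.18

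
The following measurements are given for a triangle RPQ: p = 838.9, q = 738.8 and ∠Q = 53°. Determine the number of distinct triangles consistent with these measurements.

2

p·sin Q = 838.9·sin(53°) ≈ 670.
Since p sin Q < q < p (670 < 738.8 < 838.9), two triangles exist.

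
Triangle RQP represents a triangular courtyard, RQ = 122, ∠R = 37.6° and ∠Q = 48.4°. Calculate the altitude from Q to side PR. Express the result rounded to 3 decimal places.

74.438

The third angle is ∠P = 180° − ∠R − ∠Q = 94.00°.
Law of sines: QP = RQ·sin R/sin P ≈ 74.619.
Law of sines: PR = RQ·sin Q/sin P ≈ 91.454.
Area = ½·RQ·QP·sin Q ≈ 3403.8.
The altitude from Q has length 2·area/PR ≈ 74.438.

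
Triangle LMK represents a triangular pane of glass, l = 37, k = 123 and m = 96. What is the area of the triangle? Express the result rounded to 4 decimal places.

Semiperimeter s = (37 + 96 + 123)/2 = 128.
Heron's formula: area = √(128·91·32·5) ≈ 1365.2.

1365.1667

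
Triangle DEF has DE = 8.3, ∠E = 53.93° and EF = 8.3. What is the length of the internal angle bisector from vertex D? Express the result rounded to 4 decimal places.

By the law of cosines, FD² = DE² + EF² − 2·DE·EF·cos E = 56.659, so FD ≈ 7.5272.
Law of cosines again: cos D = (FD² + DE² − EF²)/(2·FD·DE) ≈ 0.45345, so ∠D ≈ 63.04°.
The bisector from D has length 2·FD·DE·cos(∠D/2)/(FD+DE) ≈ 6.7301.

6.7301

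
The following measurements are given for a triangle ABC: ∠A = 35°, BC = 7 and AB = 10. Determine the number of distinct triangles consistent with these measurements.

2

AB·sin A = 10·sin(35°) ≈ 5.736.
Since AB sin A < BC < AB (5.736 < 7 < 10), two triangles exist.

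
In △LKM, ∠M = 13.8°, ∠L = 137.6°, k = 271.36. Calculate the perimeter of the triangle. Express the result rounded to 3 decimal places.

perimeter ≈ 788.827

The third angle is ∠K = 180° − ∠M − ∠L = 28.60°.
Law of sines: l = k·sin L/sin K ≈ 382.25.
Law of sines: m = k·sin M/sin K ≈ 135.22.
Semiperimeter s = (382.25+271.36+135.22)/2 = 394.41.
Perimeter = 382.25 + 271.36 + 135.22 = 788.83.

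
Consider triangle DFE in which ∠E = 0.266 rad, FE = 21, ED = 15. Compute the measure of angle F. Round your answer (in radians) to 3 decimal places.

By the law of cosines, DF² = FE² + ED² − 2·FE·ED·cos E = 58.157, so DF ≈ 7.6261.
Law of cosines again: cos F = (DF² + FE² − ED²)/(2·DF·FE) ≈ 0.85595, so ∠F ≈ 0.543 rad.

0.543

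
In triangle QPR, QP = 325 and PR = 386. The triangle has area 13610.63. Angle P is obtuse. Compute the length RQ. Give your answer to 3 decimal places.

706.784

From area = ½·QP·PR·sin P, we get sin P = 2·area/(QP·PR) ≈ 0.21699.
Taking the obtuse solution, ∠P ≈ 2.9229 rad.
Law of cosines then gives RQ ≈ 706.78.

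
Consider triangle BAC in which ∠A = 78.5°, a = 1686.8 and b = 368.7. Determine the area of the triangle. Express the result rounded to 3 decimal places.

Law of sines: sin B = b·sin A/a ≈ 0.21419.
Since a ≥ b, only the acute value applies: ∠B ≈ 12.37°.
Then ∠C = 180° − ∠A − ∠B ≈ 89.13°.
Law of sines gives c = a·sin C/sin A ≈ 1721.2.
Area = ½·a·b·sin C ≈ 3.1093e+05.

area ≈ 310925.889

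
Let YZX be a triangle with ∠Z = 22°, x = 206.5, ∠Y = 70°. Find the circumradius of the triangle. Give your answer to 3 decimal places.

103.313

The third angle is ∠X = 180° − ∠Y − ∠Z = 88.00°.
Law of sines: y = x·sin Y/sin X ≈ 194.16.
Law of sines: z = x·sin Z/sin X ≈ 77.403.
Circumradius = x/(2 sin X) ≈ 103.31.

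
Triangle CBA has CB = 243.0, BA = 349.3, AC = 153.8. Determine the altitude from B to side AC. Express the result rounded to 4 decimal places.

Semiperimeter s = (349.3 + 153.8 + 243)/2 = 373.05.
Heron's formula: area = √(373.05·23.75·219.25·130.05) ≈ 15894.
The altitude from B has length 2·area/AC ≈ 206.69.

h_B ≈ 206.6874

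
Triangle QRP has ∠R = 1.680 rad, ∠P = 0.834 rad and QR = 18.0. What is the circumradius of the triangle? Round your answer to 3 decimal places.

12.152

The third angle is ∠Q = π − ∠R − ∠P = 0.628 rad.
Law of sines: RP = QR·sin Q/sin P ≈ 14.271.
Law of sines: PQ = QR·sin R/sin P ≈ 24.159.
Circumradius = QR/(2 sin P) ≈ 12.152.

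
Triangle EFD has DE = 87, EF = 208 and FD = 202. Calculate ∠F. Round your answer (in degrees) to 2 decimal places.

∠F ≈ 24.45°

By the law of cosines, cos F = (EF² + FD² − DE²) / (2·EF·FD) ≈ 0.91036, so ∠F ≈ 24.45°.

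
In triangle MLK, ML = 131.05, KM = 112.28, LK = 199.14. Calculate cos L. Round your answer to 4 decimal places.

cos L ≈ 0.8473

By the law of cosines, cos L = (ML² + LK² − KM²) / (2·ML·LK) ≈ 0.84729, so ∠L ≈ 32.08°.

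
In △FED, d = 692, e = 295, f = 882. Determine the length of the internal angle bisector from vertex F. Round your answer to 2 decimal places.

t_F ≈ 202.79

By the law of cosines, cos F = (e² + d² − f²) / (2·e·d) ≈ -0.51934, so ∠F ≈ 121.29°.
The bisector from F has length 2·e·d·cos(∠F/2)/(e+d) ≈ 202.79.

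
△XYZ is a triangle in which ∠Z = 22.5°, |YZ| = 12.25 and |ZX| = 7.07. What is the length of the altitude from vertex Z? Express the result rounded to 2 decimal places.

By the law of cosines, |XY|² = |YZ|² + |ZX|² − 2·|YZ|·|ZX|·cos Z = 40.018, so |XY| ≈ 6.3259.
Area = ½·|YZ|·|ZX|·sin Z ≈ 16.572.
The altitude from Z has length 2·area/|XY| ≈ 5.2393.

h_Z ≈ 5.24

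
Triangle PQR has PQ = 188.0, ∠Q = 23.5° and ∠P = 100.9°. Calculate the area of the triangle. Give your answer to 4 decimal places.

The third angle is ∠R = 180° − ∠P − ∠Q = 55.60°.
Law of sines: QR = PQ·sin P/sin R ≈ 223.74.
Law of sines: RP = PQ·sin Q/sin R ≈ 90.854.
Area = ½·PQ·QR·sin Q ≈ 8386.2.

area ≈ 8386.1943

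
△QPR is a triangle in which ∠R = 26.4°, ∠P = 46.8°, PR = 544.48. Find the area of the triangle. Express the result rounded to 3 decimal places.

area ≈ 50186.814

The third angle is ∠Q = 180° − ∠P − ∠R = 106.80°.
Law of sines: RQ = PR·sin P/sin Q ≈ 414.6.
Law of sines: QP = PR·sin R/sin Q ≈ 252.89.
Area = ½·PR·RQ·sin R ≈ 50187.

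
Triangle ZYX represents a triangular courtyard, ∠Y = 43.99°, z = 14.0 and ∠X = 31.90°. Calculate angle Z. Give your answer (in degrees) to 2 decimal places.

∠Z ≈ 104.11°

The third angle is ∠Z = 180° − ∠Y − ∠X = 104.11°.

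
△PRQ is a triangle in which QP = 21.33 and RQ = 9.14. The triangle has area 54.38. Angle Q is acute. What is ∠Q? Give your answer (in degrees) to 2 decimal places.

From area = ½·RQ·QP·sin Q, we get sin Q = 2·area/(RQ·QP) ≈ 0.55787.
Taking the acute solution, ∠Q ≈ 33.91°.

33.91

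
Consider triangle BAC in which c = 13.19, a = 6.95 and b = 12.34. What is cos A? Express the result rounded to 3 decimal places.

cos A ≈ 0.854

By the law of cosines, cos A = (c² + b² − a²) / (2·c·b) ≈ 0.85384, so ∠A ≈ 31.37°.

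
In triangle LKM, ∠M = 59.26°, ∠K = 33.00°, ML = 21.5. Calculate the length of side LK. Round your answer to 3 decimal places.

The third angle is ∠L = 180° − ∠K − ∠M = 87.74°.
Law of sines: LK = ML·sin M/sin K ≈ 33.929.

33.929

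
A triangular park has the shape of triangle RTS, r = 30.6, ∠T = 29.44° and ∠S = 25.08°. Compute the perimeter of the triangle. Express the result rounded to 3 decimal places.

perimeter ≈ 64.998

The third angle is ∠R = 180° − ∠T − ∠S = 125.48°.
Law of sines: t = r·sin T/sin R ≈ 18.47.
Law of sines: s = r·sin S/sin R ≈ 15.928.
Semiperimeter p = (30.6+18.47+15.928)/2 = 32.499.
Perimeter = 30.6 + 18.47 + 15.928 = 64.998.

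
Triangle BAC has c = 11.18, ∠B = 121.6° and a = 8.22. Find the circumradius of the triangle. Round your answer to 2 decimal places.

By the law of cosines, b² = a² + c² − 2·a·c·cos B = 288.87, so b ≈ 16.996.
Area = ½·a·c·sin B ≈ 39.137.
Circumradius = b/(2 sin B) ≈ 9.9775.

R ≈ 9.98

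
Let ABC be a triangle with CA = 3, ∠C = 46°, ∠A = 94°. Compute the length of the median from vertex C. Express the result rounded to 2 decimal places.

m_C ≈ 3.54

The third angle is ∠B = 180° − ∠C − ∠A = 40.00°.
Law of sines: BC = CA·sin A/sin B ≈ 4.6558.
Law of sines: AB = CA·sin C/sin B ≈ 3.3573.
Median from C: ½√(2·BC² + 2·CA² − AB²) ≈ 3.5384.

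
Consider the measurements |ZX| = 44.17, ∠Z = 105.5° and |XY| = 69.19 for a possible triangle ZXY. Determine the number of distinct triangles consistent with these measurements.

|ZX|·sin Z = 44.17·sin(105.5°) ≈ 42.56.
Since ∠Z is not acute, a triangle exists only if |XY| > |ZX|; here |XY| > |ZX|, so there is exactly one triangle.

1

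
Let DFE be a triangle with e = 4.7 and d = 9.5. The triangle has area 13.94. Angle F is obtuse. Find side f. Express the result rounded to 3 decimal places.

13.494

From area = ½·e·d·sin F, we get sin F = 2·area/(e·d) ≈ 0.62441.
Taking the obtuse solution, ∠F ≈ 141.36°.
Law of cosines then gives f ≈ 13.494.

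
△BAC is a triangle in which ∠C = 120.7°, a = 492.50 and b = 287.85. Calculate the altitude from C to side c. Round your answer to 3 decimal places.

177.774

By the law of cosines, c² = b² + a² − 2·b·a·cos C = 4.7017e+05, so c ≈ 685.69.
Area = ½·b·a·sin C ≈ 60949.
The altitude from C has length 2·area/c ≈ 177.77.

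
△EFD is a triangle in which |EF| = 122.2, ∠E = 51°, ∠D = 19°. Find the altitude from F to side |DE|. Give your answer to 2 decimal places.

The third angle is ∠F = 180° − ∠D − ∠E = 110.00°.
Law of sines: |FD| = |EF|·sin E/sin D ≈ 291.7.
Law of sines: |DE| = |EF|·sin F/sin D ≈ 352.71.
Area = ½·|EF|·|FD|·sin F ≈ 16748.
The altitude from F has length 2·area/|DE| ≈ 94.967.

h_F ≈ 94.97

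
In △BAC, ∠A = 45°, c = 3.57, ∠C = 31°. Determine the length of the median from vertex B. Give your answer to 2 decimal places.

The third angle is ∠B = 180° − ∠A − ∠C = 104.00°.
Law of sines: b = c·sin B/sin C ≈ 6.7256.
Law of sines: a = c·sin A/sin C ≈ 4.9013.
Median from B: ½√(2·a² + 2·c² − b²) ≈ 2.66.

2.66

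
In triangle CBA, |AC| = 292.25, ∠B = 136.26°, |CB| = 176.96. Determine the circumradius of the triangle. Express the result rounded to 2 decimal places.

R ≈ 211.35

Law of sines: sin A = |CB|·sin B/|AC| ≈ 0.41864.
Since |AC| ≥ |CB|, only the acute value applies: ∠A ≈ 24.75°.
Then ∠C = 180° − ∠B − ∠A ≈ 18.99°.
Law of sines gives |BA| = |AC|·sin C/sin B ≈ 137.56.
Circumradius = |AC|/(2 sin B) ≈ 211.35.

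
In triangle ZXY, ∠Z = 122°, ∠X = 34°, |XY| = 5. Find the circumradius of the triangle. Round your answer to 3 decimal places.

R ≈ 2.948

The third angle is ∠Y = 180° − ∠Z − ∠X = 24.00°.
Law of sines: |YZ| = |XY|·sin X/sin Z ≈ 3.2969.
Law of sines: |ZX| = |XY|·sin Y/sin Z ≈ 2.3981.
Circumradius = |XY|/(2 sin Z) ≈ 2.9479.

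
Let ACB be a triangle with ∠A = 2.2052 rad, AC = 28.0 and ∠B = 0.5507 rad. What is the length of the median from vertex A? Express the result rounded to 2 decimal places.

The third angle is ∠C = π − ∠B − ∠A = 0.3857 rad.
Law of sines: CB = AC·sin A/sin B ≈ 43.097.
Law of sines: BA = AC·sin C/sin B ≈ 20.13.
Median from A: ½√(2·BA² + 2·AC² − CB²) ≈ 11.414.

m_A ≈ 11.41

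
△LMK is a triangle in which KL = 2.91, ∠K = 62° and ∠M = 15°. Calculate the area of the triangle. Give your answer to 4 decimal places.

The third angle is ∠L = 180° − ∠M − ∠K = 103.00°.
Law of sines: MK = KL·sin L/sin M ≈ 10.955.
Law of sines: LM = KL·sin K/sin M ≈ 9.9273.
Area = ½·KL·MK·sin K ≈ 14.074.

14.0740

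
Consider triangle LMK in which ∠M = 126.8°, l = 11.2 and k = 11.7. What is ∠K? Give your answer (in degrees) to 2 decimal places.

∠K ≈ 27.23°

By the law of cosines, m² = k² + l² − 2·k·l·cos M = 419.32, so m ≈ 20.477.
Law of cosines again: cos K = (l² + m² − k²)/(2·l·m) ≈ 0.88921, so ∠K ≈ 27.23°.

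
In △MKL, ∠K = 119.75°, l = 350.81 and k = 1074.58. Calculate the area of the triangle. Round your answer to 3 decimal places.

Law of sines: sin L = l·sin K/k ≈ 0.28343.
Since k ≥ l, only the acute value applies: ∠L ≈ 16.47°.
Then ∠M = 180° − ∠K − ∠L ≈ 43.78°.
Law of sines gives m = k·sin M/sin K ≈ 856.44.
Area = ½·k·l·sin M ≈ 1.3042e+05.

130423.497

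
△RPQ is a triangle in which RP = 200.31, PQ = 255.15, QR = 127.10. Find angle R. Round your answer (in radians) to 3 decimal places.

1.745

By the law of cosines, cos R = (QR² + RP² − PQ²) / (2·QR·RP) ≈ -0.17328, so ∠R ≈ 1.745 rad.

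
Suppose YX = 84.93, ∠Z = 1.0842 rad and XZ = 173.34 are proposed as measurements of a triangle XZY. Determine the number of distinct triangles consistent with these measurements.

XZ·sin Z = 173.34·sin(1.0842 rad) ≈ 153.2.
Since YX = 84.93 < 153.2 = XZ sin Z, no triangle exists.

0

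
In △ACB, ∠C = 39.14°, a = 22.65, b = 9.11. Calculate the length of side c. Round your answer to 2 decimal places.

16.61

By the law of cosines, c² = b² + a² − 2·b·a·cos C = 275.94, so c ≈ 16.611.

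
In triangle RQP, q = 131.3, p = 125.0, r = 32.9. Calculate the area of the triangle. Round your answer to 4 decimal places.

Semiperimeter s = (32.9 + 131.3 + 125)/2 = 144.6.
Heron's formula: area = √(144.6·111.7·13.3·19.6) ≈ 2051.9.

2051.9397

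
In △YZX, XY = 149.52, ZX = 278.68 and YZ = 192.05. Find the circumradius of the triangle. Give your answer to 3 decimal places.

By the law of cosines, cos Y = (XY² + YZ² − ZX²) / (2·XY·YZ) ≈ -0.32079, so ∠Y ≈ 108.71°.
Circumradius = ZX/(2 sin Y) ≈ 147.11.

R ≈ 147.115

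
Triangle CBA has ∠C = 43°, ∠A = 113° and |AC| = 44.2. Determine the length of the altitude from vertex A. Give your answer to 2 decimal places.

The third angle is ∠B = 180° − ∠A − ∠C = 24.00°.
Law of sines: |BA| = |AC|·sin C/sin B ≈ 74.113.
Law of sines: |CB| = |AC|·sin A/sin B ≈ 100.03.
Area = ½·|AC|·|BA|·sin A ≈ 1507.7.
The altitude from A has length 2·area/|CB| ≈ 30.144.

h_A ≈ 30.14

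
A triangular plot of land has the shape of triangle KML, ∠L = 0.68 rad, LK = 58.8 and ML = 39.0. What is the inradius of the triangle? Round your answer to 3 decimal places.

r ≈ 10.651

By the law of cosines, KM² = ML² + LK² − 2·ML·LK·cos L = 1412.2, so KM ≈ 37.579.
Area = ½·ML·LK·sin L ≈ 720.97.
Semiperimeter s = (39+58.8+37.579)/2 = 67.689.
Inradius = area/s = 720.97/67.689 ≈ 10.651.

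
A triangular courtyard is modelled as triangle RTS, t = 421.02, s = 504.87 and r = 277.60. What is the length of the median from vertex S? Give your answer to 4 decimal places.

251.8658

Median from S: ½√(2·r² + 2·t² − s²) ≈ 251.87.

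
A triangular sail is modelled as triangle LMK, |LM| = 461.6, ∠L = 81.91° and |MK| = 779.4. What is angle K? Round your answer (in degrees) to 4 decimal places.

35.8989

Law of sines: sin K = |LM|·sin L/|MK| ≈ 0.58636.
Since |MK| ≥ |LM|, only the acute value applies: ∠K ≈ 35.90°.
Then ∠M = 180° − ∠L − ∠K ≈ 62.19°.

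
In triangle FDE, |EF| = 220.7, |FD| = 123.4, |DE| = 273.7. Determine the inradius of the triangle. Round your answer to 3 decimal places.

r ≈ 43.179

Semiperimeter s = (273.7 + 220.7 + 123.4)/2 = 308.9.
Heron's formula: area = √(308.9·35.2·88.2·185.5) ≈ 13338.
Inradius = area/s = 13338/308.9 ≈ 43.179.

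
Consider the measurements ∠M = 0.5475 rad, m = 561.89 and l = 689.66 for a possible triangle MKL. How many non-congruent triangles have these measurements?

2

l·sin M = 689.66·sin(0.5475 rad) ≈ 359.
Since l sin M < m < l (359 < 561.89 < 689.66), two triangles exist.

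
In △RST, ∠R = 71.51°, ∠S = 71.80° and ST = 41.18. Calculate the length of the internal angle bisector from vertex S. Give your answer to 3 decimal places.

The third angle is ∠T = 180° − ∠R − ∠S = 36.69°.
Law of sines: TR = ST·sin S/sin R ≈ 41.249.
Law of sines: RS = ST·sin T/sin R ≈ 25.944.
The bisector from S has length 2·RS·ST·cos(∠S/2)/(RS+ST) ≈ 25.786.

t_S ≈ 25.786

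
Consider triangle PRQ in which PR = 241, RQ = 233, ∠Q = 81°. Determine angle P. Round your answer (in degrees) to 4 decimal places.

Law of sines: sin P = RQ·sin Q/PR ≈ 0.95490.
Since PR ≥ RQ, only the acute value applies: ∠P ≈ 72.73°.
Then ∠R = 180° − ∠Q − ∠P ≈ 26.27°.

∠P ≈ 72.7272°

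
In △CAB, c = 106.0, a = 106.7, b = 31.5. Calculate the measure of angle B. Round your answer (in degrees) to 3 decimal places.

By the law of cosines, cos B = (c² + a² − b²) / (2·c·a) ≈ 0.95616, so ∠B ≈ 17.03°.

17.029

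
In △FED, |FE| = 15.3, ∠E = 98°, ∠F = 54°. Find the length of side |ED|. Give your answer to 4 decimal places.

26.3657

The third angle is ∠D = 180° − ∠F − ∠E = 28.00°.
Law of sines: |ED| = |FE|·sin F/sin D ≈ 26.366.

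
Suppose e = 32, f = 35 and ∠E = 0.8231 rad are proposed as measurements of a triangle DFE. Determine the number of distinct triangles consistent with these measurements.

f·sin E = 35·sin(0.8231 rad) ≈ 25.66.
Since f sin E < e < f (25.66 < 32 < 35), two triangles exist.

2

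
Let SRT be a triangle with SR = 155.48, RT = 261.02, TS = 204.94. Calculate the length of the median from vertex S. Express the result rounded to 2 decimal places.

Median from S: ½√(2·TS² + 2·SR² − RT²) ≈ 126.71.

m_S ≈ 126.71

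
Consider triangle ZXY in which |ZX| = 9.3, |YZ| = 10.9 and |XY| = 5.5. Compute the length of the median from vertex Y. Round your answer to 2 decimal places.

m_Y ≈ 7.27

Median from Y: ½√(2·|XY|² + 2·|YZ|² − |ZX|²) ≈ 7.2738.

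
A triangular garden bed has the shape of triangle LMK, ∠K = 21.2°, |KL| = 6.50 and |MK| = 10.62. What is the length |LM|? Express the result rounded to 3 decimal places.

By the law of cosines, |LM|² = |MK|² + |KL|² − 2·|MK|·|KL|·cos K = 26.318, so |LM| ≈ 5.1301.

5.130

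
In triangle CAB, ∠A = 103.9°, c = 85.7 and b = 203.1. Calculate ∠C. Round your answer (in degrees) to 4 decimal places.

∠C ≈ 20.4004°

By the law of cosines, a² = b² + c² − 2·b·c·cos A = 56957, so a ≈ 238.66.
Law of cosines again: cos C = (a² + b² − c²)/(2·a·b) ≈ 0.93728, so ∠C ≈ 20.40°.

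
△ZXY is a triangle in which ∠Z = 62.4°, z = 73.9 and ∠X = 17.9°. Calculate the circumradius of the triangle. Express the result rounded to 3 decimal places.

The third angle is ∠Y = 180° − ∠Z − ∠X = 99.70°.
Law of sines: x = z·sin X/sin Z ≈ 25.63.
Law of sines: y = z·sin Y/sin Z ≈ 82.197.
Circumradius = z/(2 sin Z) ≈ 41.695.

R ≈ 41.695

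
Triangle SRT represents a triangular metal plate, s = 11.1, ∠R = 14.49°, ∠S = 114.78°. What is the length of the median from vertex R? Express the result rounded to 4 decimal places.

m_R ≈ 10.2008

The third angle is ∠T = 180° − ∠S − ∠R = 50.73°.
Law of sines: r = s·sin R/sin S ≈ 3.059.
Law of sines: t = s·sin T/sin S ≈ 9.4648.
Median from R: ½√(2·t² + 2·s² − r²) ≈ 10.201.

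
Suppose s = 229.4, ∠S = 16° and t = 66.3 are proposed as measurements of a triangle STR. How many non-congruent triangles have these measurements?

t·sin S = 66.3·sin(16°) ≈ 18.27.
Since s ≥ t, exactly one triangle exists.

1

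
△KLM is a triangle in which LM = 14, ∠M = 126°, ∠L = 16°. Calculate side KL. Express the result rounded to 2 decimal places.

The third angle is ∠K = 180° − ∠L − ∠M = 38.00°.
Law of sines: KL = LM·sin M/sin K ≈ 18.397.

18.40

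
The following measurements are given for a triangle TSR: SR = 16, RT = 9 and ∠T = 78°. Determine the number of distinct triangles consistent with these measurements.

1

RT·sin T = 9·sin(78°) ≈ 8.803.
Since SR ≥ RT, exactly one triangle exists.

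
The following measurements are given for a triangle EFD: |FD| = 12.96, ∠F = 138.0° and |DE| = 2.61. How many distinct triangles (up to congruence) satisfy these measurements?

|FD|·sin F = 12.96·sin(138.0°) ≈ 8.672.
Since ∠F is not acute, a triangle exists only if |DE| > |FD|; here |DE| ≤ |FD|, so there is no triangle.

0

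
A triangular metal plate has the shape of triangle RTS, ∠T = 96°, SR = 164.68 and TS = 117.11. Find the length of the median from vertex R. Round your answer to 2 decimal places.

Law of sines: sin R = TS·sin T/SR ≈ 0.70724.
Since SR ≥ TS, only the acute value applies: ∠R ≈ 45.01°.
Then ∠S = 180° − ∠T − ∠R ≈ 38.99°.
Law of sines gives RT = SR·sin S/sin T ≈ 104.18.
Median from R: ½√(2·SR² + 2·RT² − TS²) ≈ 124.73.

m_R ≈ 124.73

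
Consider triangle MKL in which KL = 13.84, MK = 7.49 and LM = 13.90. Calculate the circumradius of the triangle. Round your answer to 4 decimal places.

By the law of cosines, cos M = (LM² + MK² − KL²) / (2·LM·MK) ≈ 0.27742, so ∠M ≈ 73.89°.
Circumradius = KL/(2 sin M) ≈ 7.2027.

7.2027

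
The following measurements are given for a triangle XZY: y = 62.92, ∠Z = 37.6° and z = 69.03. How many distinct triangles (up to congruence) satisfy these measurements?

y·sin Z = 62.92·sin(37.6°) ≈ 38.39.
Since z ≥ y, exactly one triangle exists.

1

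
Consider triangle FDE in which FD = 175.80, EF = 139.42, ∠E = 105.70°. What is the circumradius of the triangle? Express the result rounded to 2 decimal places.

Law of sines: sin D = EF·sin E/FD ≈ 0.76347.
Since FD ≥ EF, only the acute value applies: ∠D ≈ 49.77°.
Then ∠F = 180° − ∠E − ∠D ≈ 24.53°.
Law of sines gives DE = FD·sin F/sin E ≈ 75.812.
Circumradius = FD/(2 sin E) ≈ 91.306.

R ≈ 91.31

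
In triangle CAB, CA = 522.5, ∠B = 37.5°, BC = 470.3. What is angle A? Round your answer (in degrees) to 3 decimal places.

∠A ≈ 33.226°

Law of sines: sin A = BC·sin B/CA ≈ 0.54794.
Since CA ≥ BC, only the acute value applies: ∠A ≈ 33.23°.
Then ∠C = 180° − ∠B − ∠A ≈ 109.27°.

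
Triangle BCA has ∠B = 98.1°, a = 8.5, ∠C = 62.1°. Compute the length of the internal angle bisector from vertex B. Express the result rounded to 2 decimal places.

The third angle is ∠A = 180° − ∠B − ∠C = 19.80°.
Law of sines: b = a·sin B/sin A ≈ 24.843.
Law of sines: c = a·sin C/sin A ≈ 22.176.
The bisector from B has length 2·c·a·cos(∠B/2)/(c+a) ≈ 8.0546.

8.05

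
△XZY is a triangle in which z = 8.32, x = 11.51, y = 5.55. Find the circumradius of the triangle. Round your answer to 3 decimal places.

By the law of cosines, cos X = (z² + y² − x²) / (2·z·y) ≈ -0.35143, so ∠X ≈ 110.57°.
Circumradius = x/(2 sin X) ≈ 6.1471.

R ≈ 6.147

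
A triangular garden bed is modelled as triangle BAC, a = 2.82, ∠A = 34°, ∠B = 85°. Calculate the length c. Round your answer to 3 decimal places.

4.411

The third angle is ∠C = 180° − ∠B − ∠A = 61.00°.
Law of sines: c = a·sin C/sin A ≈ 4.4107.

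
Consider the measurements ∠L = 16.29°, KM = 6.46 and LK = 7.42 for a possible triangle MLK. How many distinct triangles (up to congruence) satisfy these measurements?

2

LK·sin L = 7.42·sin(16.29°) ≈ 2.081.
Since LK sin L < KM < LK (2.081 < 6.46 < 7.42), two triangles exist.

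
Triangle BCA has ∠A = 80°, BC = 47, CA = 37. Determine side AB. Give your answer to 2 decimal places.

Law of sines: sin B = CA·sin A/BC ≈ 0.77527.
Since BC ≥ CA, only the acute value applies: ∠B ≈ 50.83°.
Then ∠C = 180° − ∠A − ∠B ≈ 49.17°.
Law of sines gives AB = BC·sin C/sin A ≈ 36.111.

36.11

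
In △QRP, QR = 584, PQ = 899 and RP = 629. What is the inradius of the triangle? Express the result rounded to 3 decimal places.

173.102

Semiperimeter s = (629 + 899 + 584)/2 = 1056.
Heron's formula: area = √(1056·427·157·472) ≈ 1.828e+05.
Inradius = area/s = 1.828e+05/1056 ≈ 173.1.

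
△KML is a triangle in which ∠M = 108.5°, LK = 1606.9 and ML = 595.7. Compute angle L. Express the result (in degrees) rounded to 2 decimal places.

Law of sines: sin K = ML·sin M/LK ≈ 0.35156.
Since LK ≥ ML, only the acute value applies: ∠K ≈ 20.58°.
Then ∠L = 180° − ∠M − ∠K ≈ 50.92°.

50.92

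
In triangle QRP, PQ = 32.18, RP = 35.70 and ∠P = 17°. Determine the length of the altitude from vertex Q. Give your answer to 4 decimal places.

By the law of cosines, QR² = RP² + PQ² − 2·RP·PQ·cos P = 112.79, so QR ≈ 10.62.
Area = ½·RP·PQ·sin P ≈ 167.94.
The altitude from Q has length 2·area/RP ≈ 9.4085.

9.4085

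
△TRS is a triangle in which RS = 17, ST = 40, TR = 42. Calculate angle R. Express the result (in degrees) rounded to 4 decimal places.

71.5047

By the law of cosines, cos R = (TR² + RS² − ST²) / (2·TR·RS) ≈ 0.31723, so ∠R ≈ 71.50°.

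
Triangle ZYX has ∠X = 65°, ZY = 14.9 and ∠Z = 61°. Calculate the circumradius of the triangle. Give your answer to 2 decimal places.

The third angle is ∠Y = 180° − ∠X − ∠Z = 54.00°.
Law of sines: YX = ZY·sin Z/sin X ≈ 14.379.
Law of sines: XZ = ZY·sin Y/sin X ≈ 13.301.
Circumradius = ZY/(2 sin X) ≈ 8.2202.

8.22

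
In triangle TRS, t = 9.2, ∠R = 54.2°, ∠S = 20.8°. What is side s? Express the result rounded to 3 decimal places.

The third angle is ∠T = 180° − ∠R − ∠S = 105.00°.
Law of sines: s = t·sin S/sin T ≈ 3.3822.

3.382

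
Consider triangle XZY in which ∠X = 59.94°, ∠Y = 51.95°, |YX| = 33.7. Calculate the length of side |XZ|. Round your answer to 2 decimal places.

The third angle is ∠Z = 180° − ∠Y − ∠X = 68.11°.
Law of sines: |XZ| = |YX|·sin Y/sin Z ≈ 28.6.

28.60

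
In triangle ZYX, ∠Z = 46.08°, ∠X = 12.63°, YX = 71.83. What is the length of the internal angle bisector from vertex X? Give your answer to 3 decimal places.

The third angle is ∠Y = 180° − ∠X − ∠Z = 121.29°.
Law of sines: XZ = YX·sin Y/sin Z ≈ 85.217.
Law of sines: ZY = YX·sin X/sin Z ≈ 21.804.
The bisector from X has length 2·YX·XZ·cos(∠X/2)/(YX+XZ) ≈ 77.48.

77.480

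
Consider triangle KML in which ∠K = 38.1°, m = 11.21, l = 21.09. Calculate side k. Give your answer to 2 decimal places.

14.08

By the law of cosines, k² = m² + l² − 2·m·l·cos K = 198.36, so k ≈ 14.084.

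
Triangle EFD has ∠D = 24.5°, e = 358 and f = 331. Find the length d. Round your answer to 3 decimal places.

148.552

By the law of cosines, d² = e² + f² − 2·e·f·cos D = 22068, so d ≈ 148.55.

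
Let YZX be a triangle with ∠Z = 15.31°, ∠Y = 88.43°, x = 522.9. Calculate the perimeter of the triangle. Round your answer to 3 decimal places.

The third angle is ∠X = 180° − ∠Y − ∠Z = 76.26°.
Law of sines: y = x·sin Y/sin X ≈ 538.1.
Law of sines: z = x·sin Z/sin X ≈ 142.13.
Semiperimeter s = (538.1+142.13+522.9)/2 = 601.57.
Perimeter = 538.1 + 142.13 + 522.9 = 1203.1.

1203.137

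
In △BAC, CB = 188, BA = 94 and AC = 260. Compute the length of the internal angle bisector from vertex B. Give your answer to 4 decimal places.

By the law of cosines, cos B = (CB² + BA² − AC²) / (2·CB·BA) ≈ -0.66263, so ∠B ≈ 131.50°.
The bisector from B has length 2·CB·BA·cos(∠B/2)/(CB+BA) ≈ 51.476.

t_B ≈ 51.4760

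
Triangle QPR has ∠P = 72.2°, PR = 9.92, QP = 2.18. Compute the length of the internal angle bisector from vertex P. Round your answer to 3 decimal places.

By the law of cosines, RQ² = QP² + PR² − 2·QP·PR·cos P = 89.937, so RQ ≈ 9.4835.
The bisector from P has length 2·QP·PR·cos(∠P/2)/(QP+PR) ≈ 2.8881.

2.888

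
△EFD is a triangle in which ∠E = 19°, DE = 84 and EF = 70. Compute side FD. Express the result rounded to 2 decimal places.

By the law of cosines, FD² = DE² + EF² − 2·DE·EF·cos E = 836.7, so FD ≈ 28.926.

28.93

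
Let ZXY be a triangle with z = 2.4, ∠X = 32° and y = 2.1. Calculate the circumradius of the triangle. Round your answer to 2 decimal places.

R ≈ 1.20

By the law of cosines, x² = y² + z² − 2·y·z·cos X = 1.6217, so x ≈ 1.2735.
Area = ½·y·z·sin X ≈ 1.3354.
Circumradius = x/(2 sin X) ≈ 1.2016.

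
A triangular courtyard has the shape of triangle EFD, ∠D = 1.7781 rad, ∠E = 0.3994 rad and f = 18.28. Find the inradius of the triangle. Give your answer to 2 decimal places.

3.18

The third angle is ∠F = π − ∠D − ∠E = 0.9641 rad.
Law of sines: e = f·sin E/sin F ≈ 8.6527.
Law of sines: d = f·sin D/sin F ≈ 21.775.
Area = ½·f·e·sin D ≈ 77.392.
Semiperimeter s = (8.6527+18.28+21.775)/2 = 24.354.
Inradius = area/s = 77.392/24.354 ≈ 3.1778.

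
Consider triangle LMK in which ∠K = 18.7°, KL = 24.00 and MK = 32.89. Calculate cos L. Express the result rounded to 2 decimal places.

cos L ≈ -0.56

By the law of cosines, LM² = MK² + KL² − 2·MK·KL·cos K = 162.37, so LM ≈ 12.743.
Law of cosines again: cos L = (KL² + LM² − MK²)/(2·KL·LM) ≈ -0.56141, so ∠L ≈ 124.15°.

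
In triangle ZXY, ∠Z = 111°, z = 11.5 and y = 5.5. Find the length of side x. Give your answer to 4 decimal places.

Law of sines: sin Y = y·sin Z/z ≈ 0.44649.
Since z ≥ y, only the acute value applies: ∠Y ≈ 26.52°.
Then ∠X = 180° − ∠Z − ∠Y ≈ 42.48°.
Law of sines gives x = z·sin X/sin Z ≈ 8.319.

8.3190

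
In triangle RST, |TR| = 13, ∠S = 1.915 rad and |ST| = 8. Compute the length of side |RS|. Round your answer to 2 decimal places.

7.90

Law of sines: sin R = |ST|·sin S/|TR| ≈ 0.57929.
Since |TR| ≥ |ST|, only the acute value applies: ∠R ≈ 0.618 rad.
Then ∠T = π − ∠S − ∠R ≈ 0.609 rad.
Law of sines gives |RS| = |TR|·sin T/sin S ≈ 7.897.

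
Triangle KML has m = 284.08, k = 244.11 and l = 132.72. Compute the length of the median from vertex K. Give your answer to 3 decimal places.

Median from K: ½√(2·m² + 2·l² − k²) ≈ 185.1.

185.096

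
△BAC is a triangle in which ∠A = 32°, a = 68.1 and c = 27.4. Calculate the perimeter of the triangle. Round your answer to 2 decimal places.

185.27

Law of sines: sin C = c·sin A/a ≈ 0.21321.
Since a ≥ c, only the acute value applies: ∠C ≈ 12.31°.
Then ∠B = 180° − ∠A − ∠C ≈ 135.69°.
Law of sines gives b = a·sin B/sin A ≈ 89.771.
Semiperimeter s = (89.771+68.1+27.4)/2 = 92.635.
Perimeter = 89.771 + 68.1 + 27.4 = 185.27.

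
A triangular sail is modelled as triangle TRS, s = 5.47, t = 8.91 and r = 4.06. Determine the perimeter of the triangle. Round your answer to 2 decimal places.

Perimeter = 8.91 + 4.06 + 5.47 = 18.44.

perimeter ≈ 18.44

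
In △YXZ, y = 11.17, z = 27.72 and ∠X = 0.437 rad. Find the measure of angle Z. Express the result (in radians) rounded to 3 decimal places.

2.442

By the law of cosines, x² = z² + y² − 2·z·y·cos X = 332.1, so x ≈ 18.224.
Law of cosines again: cos Z = (y² + x² − z²)/(2·y·x) ≈ -0.76522, so ∠Z ≈ 2.442 rad.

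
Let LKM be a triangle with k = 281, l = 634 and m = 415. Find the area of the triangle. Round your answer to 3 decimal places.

44486.402

Semiperimeter s = (634 + 281 + 415)/2 = 665.
Heron's formula: area = √(665·31·384·250) ≈ 44486.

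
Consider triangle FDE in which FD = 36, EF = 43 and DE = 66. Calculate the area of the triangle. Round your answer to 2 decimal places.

Semiperimeter s = (66 + 43 + 36)/2 = 72.5.
Heron's formula: area = √(72.5·6.5·29.5·36.5) ≈ 712.33.

712.33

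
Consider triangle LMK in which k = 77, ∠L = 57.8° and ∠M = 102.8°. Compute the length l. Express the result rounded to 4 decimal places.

196.1604

The third angle is ∠K = 180° − ∠L − ∠M = 19.40°.
Law of sines: l = k·sin L/sin K ≈ 196.16.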